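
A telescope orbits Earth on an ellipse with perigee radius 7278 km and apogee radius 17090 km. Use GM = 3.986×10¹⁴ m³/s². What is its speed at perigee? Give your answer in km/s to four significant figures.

v ≈ 8.765 km/s

Semi-major axis a = (r_p + r_a)/2 = 12184 km = 1.218×10⁷ m.
Vis-viva: v² = μ(2/r − 1/a) = 3.986×10¹⁴ × (2.748×10⁻⁷ − 8.207×10⁻⁸) = 7.682×10⁷ m²/s².
v = 8765 m/s = 8.765 km/s.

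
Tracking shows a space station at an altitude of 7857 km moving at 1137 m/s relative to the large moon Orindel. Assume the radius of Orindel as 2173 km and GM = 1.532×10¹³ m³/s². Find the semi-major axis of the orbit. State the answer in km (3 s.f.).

r = 2173 + 7857 = 10030 km = 1.003×10⁷ m.
Specific orbital energy ε = v²/2 − μ/r = (1137)²/2 − 1.532×10¹³/1.003×10⁷ = -8.810×10⁵ J/kg.
Since ε = −μ/(2a), a = −μ/(2ε) = 8.694×10⁶ m = 8694.3 km.

a ≈ 8690 km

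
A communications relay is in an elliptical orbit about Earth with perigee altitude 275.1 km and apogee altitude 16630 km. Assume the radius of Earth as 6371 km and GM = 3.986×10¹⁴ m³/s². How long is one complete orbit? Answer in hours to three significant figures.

r_p = 6371 + 275.1 = 6646.1 km = 6.6461×10⁶ m.
r_a = 6371 + 16630 = 23001 km = 2.3001×10⁷ m.
Semi-major axis a = (r_p + r_a)/2 = (6646.1 + 23001)/2 = 14824 km = 1.482×10⁷ m.
By Kepler's third law T = 2π√(a³/μ) = 2π × 2.859×10³ = 1.796×10⁴ s.
= 4.989 hours.

T ≈ 4.99 hours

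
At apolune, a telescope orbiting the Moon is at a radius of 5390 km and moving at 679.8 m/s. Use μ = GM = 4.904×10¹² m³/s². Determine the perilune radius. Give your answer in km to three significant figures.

r_a = 5.390×10⁶ m.
Specific energy ε = v²/2 − μ/r = -6.788×10⁵ J/kg, so a = −μ/(2ε) = 3.612×10⁶ m.
The apsides satisfy r_p + r_a = 2a, so the perilune radius is 2a − r_a = 1.835×10⁶ m = 1834.8 km.

perilune radius ≈ 1830 km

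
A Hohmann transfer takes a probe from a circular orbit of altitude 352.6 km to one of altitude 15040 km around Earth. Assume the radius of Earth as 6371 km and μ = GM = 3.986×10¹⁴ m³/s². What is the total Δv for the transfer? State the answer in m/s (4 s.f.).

r₁ = 6371 + 352.6 = 6723.6 km = 6.7236×10⁶ m.
r₂ = 6371 + 15040 = 21411 km = 2.1411×10⁷ m.
Transfer ellipse a_t = (r₁ + r₂)/2 = 1.407×10⁷ m.
At r₁: circular v_c1 = √(μ/r₁) = 7700 m/s; transfer-perigee v_p = √[μ(2/r₁ − 1/a_t)] = 9499 m/s.
Δv₁ = v_p − v_c1 = 1799 m/s.
At r₂: circular v_c2 = √(μ/r₂) = 4315 m/s; transfer-apogee v_a = √[μ(2/r₂ − 1/a_t)] = 2983 m/s.
Δv₂ = v_c2 − v_a = 1332 m/s.
Total Δv = Δv₁ + Δv₂ = 3131 m/s.

Δv_total ≈ 3131 m/s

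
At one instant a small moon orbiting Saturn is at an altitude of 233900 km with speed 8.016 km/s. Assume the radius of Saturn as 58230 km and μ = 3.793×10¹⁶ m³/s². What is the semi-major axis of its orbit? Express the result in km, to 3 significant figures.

r = 58230 + 233900 = 2.9213×10⁵ km = 2.921×10⁸ m.
Specific orbital energy ε = v²/2 − μ/r = (8016)²/2 − 3.793×10¹⁶/2.921×10⁸ = -9.771×10⁷ J/kg.
Since ε = −μ/(2a), a = −μ/(2ε) = 1.941×10⁸ m = 1.9409×10⁵ km.

a ≈ 1.94×10⁵ km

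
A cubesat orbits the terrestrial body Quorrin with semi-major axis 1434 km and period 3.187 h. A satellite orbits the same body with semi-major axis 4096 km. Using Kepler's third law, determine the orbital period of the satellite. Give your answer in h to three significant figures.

Kepler's third law: T² ∝ a³, so T₂ = T₁ (a₂/a₁)^(3/2).
a₂/a₁ = 2.856, (a₂/a₁)^(3/2) = 4.827.
T₂ = 3.187 × 4.827 = 15.39 h.

T₂ ≈ 15.4 h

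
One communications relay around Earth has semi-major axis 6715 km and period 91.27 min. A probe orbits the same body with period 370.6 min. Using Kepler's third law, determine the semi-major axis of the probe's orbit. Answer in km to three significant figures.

a₂ ≈ 17100 km

Kepler's third law: a³ ∝ T², so a₂ = a₁ (T₂/T₁)^(2/3).
T₂/T₁ = 4.060, (T₂/T₁)^(2/3) = 2.545.
a₂ = 6715 × 2.545 = 17090 km.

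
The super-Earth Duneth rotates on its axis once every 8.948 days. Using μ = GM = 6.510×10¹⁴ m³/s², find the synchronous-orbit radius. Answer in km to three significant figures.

T = 8.948 days = 7.731×10⁵ s.
A synchronous orbit has period T, so by Kepler's third law a = (μT²/4π²)^(1/3).
μT²/4π² = 6.510×10¹⁴ × (7.731×10⁵)² / 39.48 = 9.856×10²⁴ m³.
a = 2.144×10⁸ m = 2.1440×10⁵ km.

r_sync ≈ 2.14×10⁵ km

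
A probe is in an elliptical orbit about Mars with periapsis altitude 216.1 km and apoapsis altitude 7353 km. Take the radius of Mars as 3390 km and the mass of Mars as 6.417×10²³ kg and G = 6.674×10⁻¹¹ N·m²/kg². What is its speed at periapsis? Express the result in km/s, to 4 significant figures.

v ≈ 4.217 km/s

μ = GM = 6.674×10⁻¹¹ × 6.417×10²³ = 4.283×10¹³ m³/s².
r_p = 3390 + 216.1 = 3606.1 km = 3.6061×10⁶ m.
r_a = 3390 + 7353 = 10743 km = 1.0743×10⁷ m.
Semi-major axis a = (r_p + r_a)/2 = 7174.6 km = 7.175×10⁶ m.
Vis-viva: v² = μ(2/r − 1/a) = 4.283×10¹³ × (5.546×10⁻⁷ − 1.394×10⁻⁷) = 1.778×10⁷ m²/s².
v = 4217 m/s = 4.217 km/s.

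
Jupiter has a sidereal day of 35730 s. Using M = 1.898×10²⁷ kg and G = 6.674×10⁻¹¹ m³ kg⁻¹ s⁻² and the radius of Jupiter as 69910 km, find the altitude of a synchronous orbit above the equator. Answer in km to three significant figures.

h_sync ≈ 90100 km

μ = GM = 6.674×10⁻¹¹ × 1.898×10²⁷ = 1.267×10¹⁷ m³/s².
A synchronous orbit has period T, so by Kepler's third law a = (μT²/4π²)^(1/3).
μT²/4π² = 1.267×10¹⁷ × (3.573×10⁴)² / 39.48 = 4.096×10²⁴ m³.
a = 1.600×10⁸ m = 1.6000×10⁵ km.
Altitude h = a − R = 1.6000×10⁵ − 69910 = 90094 km.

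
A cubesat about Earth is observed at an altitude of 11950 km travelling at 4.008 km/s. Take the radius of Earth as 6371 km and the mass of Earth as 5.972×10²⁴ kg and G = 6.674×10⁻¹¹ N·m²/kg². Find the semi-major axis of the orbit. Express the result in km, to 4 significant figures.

a ≈ 14520 km

μ = GM = 6.674×10⁻¹¹ × 5.972×10²⁴ = 3.986×10¹⁴ m³/s².
r = 6371 + 11950 = 18321 km = 1.832×10⁷ m.
Vis-viva rearranged: 1/a = 2/r − v²/μ = 1.092×10⁻⁷ − 4.030×10⁻⁸ = 6.886×10⁻⁸ m⁻¹.
a = 1.452×10⁷ m = 14522 km.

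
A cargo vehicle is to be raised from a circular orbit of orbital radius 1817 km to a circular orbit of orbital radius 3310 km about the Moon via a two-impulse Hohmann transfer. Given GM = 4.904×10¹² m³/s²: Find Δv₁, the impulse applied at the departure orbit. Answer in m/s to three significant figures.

Δv ≈ 224 m/s

r₁ = 1817 km = 1.817×10⁶ m.
r₂ = 3310 km = 3.310×10⁶ m.
Transfer ellipse a_t = (r₁ + r₂)/2 = 2.564×10⁶ m.
At r₁: circular v_c1 = √(μ/r₁) = 1643 m/s; transfer-perilune v_p = √[μ(2/r₁ − 1/a_t)] = 1867 m/s.
Δv₁ = v_p − v_c1 = 223.9 m/s.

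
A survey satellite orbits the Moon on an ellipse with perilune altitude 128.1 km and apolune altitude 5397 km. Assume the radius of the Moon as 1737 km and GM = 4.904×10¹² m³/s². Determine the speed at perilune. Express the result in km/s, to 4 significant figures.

r_p = 1737 + 128.1 = 1865.1 km = 1.8651×10⁶ m.
r_a = 1737 + 5397 = 7134.0 km = 7.1340×10⁶ m.
Semi-major axis a = (r_p + r_a)/2 = 4499.6 km = 4.500×10⁶ m.
Vis-viva: v² = μ(2/r − 1/a) = 4.904×10¹² × (1.072×10⁻⁶ − 2.222×10⁻⁷) = 4.169×10⁶ m²/s².
v = 2042 m/s = 2.042 km/s.

v ≈ 2.042 km/s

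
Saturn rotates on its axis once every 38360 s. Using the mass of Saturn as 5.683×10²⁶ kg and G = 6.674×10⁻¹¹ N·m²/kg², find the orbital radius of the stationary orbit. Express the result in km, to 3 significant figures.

r_sync ≈ 1.12×10⁵ km

μ = GM = 6.674×10⁻¹¹ × 5.683×10²⁶ = 3.793×10¹⁶ m³/s².
A synchronous orbit has period T, so by Kepler's third law a = (μT²/4π²)^(1/3).
μT²/4π² = 3.793×10¹⁶ × (3.836×10⁴)² / 39.48 = 1.414×10²⁴ m³.
a = 1.122×10⁸ m = 1.1223×10⁵ km.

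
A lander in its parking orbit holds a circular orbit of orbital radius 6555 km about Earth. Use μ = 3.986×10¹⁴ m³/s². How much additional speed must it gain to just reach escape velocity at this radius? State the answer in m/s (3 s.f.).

Δv ≈ 3230 m/s

r = 6555 km = 6.555×10⁶ m.
Circular speed v_c = √(μ/r) = 7798 m/s.
Escape speed v_esc = √(2μ/r) = √2 × v_c = 11030 m/s.
Δv = v_esc − v_c = 3230 m/s.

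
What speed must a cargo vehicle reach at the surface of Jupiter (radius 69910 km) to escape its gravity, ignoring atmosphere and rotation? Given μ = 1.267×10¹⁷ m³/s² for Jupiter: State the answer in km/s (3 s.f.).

v_esc ≈ 60.2 km/s

r = R = 6.991×10⁷ m.
Escape speed v_esc = √(2μ/r) = √(2 × 1.267×10¹⁷ / 6.991×10⁷) = √(3.625×10⁹) = 60210 m/s.
= 60.21 km/s.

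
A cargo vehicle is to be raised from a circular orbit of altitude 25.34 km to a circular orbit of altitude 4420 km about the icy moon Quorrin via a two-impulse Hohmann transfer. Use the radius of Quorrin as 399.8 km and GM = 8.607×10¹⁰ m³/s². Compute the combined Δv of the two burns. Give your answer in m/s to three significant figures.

Δv_total ≈ 240 m/s

r₁ = 399.8 + 25.34 = 425.14 km = 4.2514×10⁵ m.
r₂ = 399.8 + 4420 = 4819.8 km = 4.8198×10⁶ m.
Transfer ellipse a_t = (r₁ + r₂)/2 = 2.622×10⁶ m.
At r₁: circular v_c1 = √(μ/r₁) = 449.9 m/s; transfer-periapsis v_p = √[μ(2/r₁ − 1/a_t)] = 610.0 m/s.
Δv₁ = v_p − v_c1 = 160.0 m/s.
At r₂: circular v_c2 = √(μ/r₂) = 133.6 m/s; transfer-apoapsis v_a = √[μ(2/r₂ − 1/a_t)] = 53.80 m/s.
Δv₂ = v_c2 − v_a = 79.83 m/s.
Total Δv = Δv₁ + Δv₂ = 239.9 m/s.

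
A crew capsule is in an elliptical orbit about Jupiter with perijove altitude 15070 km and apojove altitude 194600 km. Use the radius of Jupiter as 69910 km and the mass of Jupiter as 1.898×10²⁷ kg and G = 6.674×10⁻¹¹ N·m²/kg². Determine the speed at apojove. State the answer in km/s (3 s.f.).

v ≈ 15.3 km/s

μ = GM = 6.674×10⁻¹¹ × 1.898×10²⁷ = 1.267×10¹⁷ m³/s².
r_p = 69910 + 15070 = 84980 km = 8.4980×10⁷ m.
r_a = 69910 + 194600 = 264510 km = 2.6451×10⁸ m.
Semi-major axis a = (r_p + r_a)/2 = 1.7474×10⁵ km = 1.747×10⁸ m.
Vis-viva: v² = μ(2/r − 1/a) = 1.267×10¹⁷ × (7.561×10⁻⁹ − 5.723×10⁻⁹) = 2.329×10⁸ m²/s².
v = 15260 m/s = 15.26 km/s.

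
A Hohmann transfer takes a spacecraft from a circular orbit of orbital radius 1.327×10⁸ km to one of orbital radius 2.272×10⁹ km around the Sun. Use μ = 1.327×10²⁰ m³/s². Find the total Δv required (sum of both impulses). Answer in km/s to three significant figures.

r₁ = 1.327×10⁸ km = 1.327×10¹¹ m.
r₂ = 2.272×10⁹ km = 2.272×10¹² m.
Transfer ellipse a_t = (r₁ + r₂)/2 = 1.202×10¹² m.
At r₁: circular v_c1 = √(μ/r₁) = 31620 m/s; transfer-perihelion v_p = √[μ(2/r₁ − 1/a_t)] = 43470 m/s.
Δv₁ = v_p − v_c1 = 11850 m/s.
At r₂: circular v_c2 = √(μ/r₂) = 7642 m/s; transfer-aphelion v_a = √[μ(2/r₂ − 1/a_t)] = 2539 m/s.
Δv₂ = v_c2 − v_a = 5103 m/s.
Total Δv = Δv₁ + Δv₂ = 16950 m/s = 16.95 km/s.

Δv_total ≈ 17.0 km/s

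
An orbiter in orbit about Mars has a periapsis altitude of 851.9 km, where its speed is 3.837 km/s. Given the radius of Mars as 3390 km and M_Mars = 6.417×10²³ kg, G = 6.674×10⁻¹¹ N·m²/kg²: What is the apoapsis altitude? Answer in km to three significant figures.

apoapsis altitude ≈ 8030 km

μ = GM = 6.674×10⁻¹¹ × 6.417×10²³ = 4.283×10¹³ m³/s².
r_p = 3390 + 851.9 = 4241.9 km = 4.242×10⁶ m.
Specific energy ε = v²/2 − μ/r = -2.735×10⁶ J/kg, so a = −μ/(2ε) = 7.830×10⁶ m.
The apsides satisfy r_p + r_a = 2a, so the apoapsis radius is 2a − r_p = 1.142×10⁷ m = 11417 km.
Apoapsis altitude = 11417 − 3390 = 8027.5 km.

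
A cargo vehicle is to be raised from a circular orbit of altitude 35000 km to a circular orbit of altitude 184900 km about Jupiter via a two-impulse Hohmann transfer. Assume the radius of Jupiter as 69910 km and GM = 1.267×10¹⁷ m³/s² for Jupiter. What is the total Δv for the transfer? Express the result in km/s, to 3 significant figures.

Δv_total ≈ 11.9 km/s

r₁ = 69910 + 35000 = 104910 km = 1.0491×10⁸ m.
r₂ = 69910 + 184900 = 254810 km = 2.5481×10⁸ m.
Transfer ellipse a_t = (r₁ + r₂)/2 = 1.799×10⁸ m.
At r₁: circular v_c1 = √(μ/r₁) = 34750 m/s; transfer-perijove v_p = √[μ(2/r₁ − 1/a_t)] = 41360 m/s.
Δv₁ = v_p − v_c1 = 6612 m/s.
At r₂: circular v_c2 = √(μ/r₂) = 22300 m/s; transfer-apojove v_a = √[μ(2/r₂ − 1/a_t)] = 17030 m/s.
Δv₂ = v_c2 − v_a = 5268 m/s.
Total Δv = Δv₁ + Δv₂ = 11880 m/s = 11.88 km/s.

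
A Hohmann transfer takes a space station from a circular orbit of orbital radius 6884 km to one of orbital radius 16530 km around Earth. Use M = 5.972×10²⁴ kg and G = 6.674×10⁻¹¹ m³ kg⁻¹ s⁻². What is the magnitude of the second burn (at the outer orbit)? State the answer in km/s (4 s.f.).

Δv ≈ 1.145 km/s

μ = GM = 6.674×10⁻¹¹ × 5.972×10²⁴ = 3.986×10¹⁴ m³/s².
r₁ = 6884 km = 6.884×10⁶ m.
r₂ = 16530 km = 1.653×10⁷ m.
Transfer ellipse a_t = (r₁ + r₂)/2 = 1.171×10⁷ m.
At r₁: circular v_c1 = √(μ/r₁) = 7609 m/s; transfer-perigee v_p = √[μ(2/r₁ − 1/a_t)] = 9042 m/s.
At r₂: circular v_c2 = √(μ/r₂) = 4910 m/s; transfer-apogee v_a = √[μ(2/r₂ − 1/a_t)] = 3765 m/s.
Δv₂ = v_c2 − v_a = 1145 m/s.
= 1.145 km/s.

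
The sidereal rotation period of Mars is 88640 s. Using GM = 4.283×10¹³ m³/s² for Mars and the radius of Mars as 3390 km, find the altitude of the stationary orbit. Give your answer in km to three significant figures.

A synchronous orbit has period T, so by Kepler's third law a = (μT²/4π²)^(1/3).
μT²/4π² = 4.283×10¹³ × (8.864×10⁴)² / 39.48 = 8.524×10²¹ m³.
a = 2.043×10⁷ m = 20428 km.
Altitude h = a − R = 20428 − 3390 = 17038 km.

h_sync ≈ 17000 km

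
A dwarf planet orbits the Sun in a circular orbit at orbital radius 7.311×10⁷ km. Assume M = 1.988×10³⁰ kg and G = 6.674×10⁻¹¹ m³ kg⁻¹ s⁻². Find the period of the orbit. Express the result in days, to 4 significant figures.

μ = GM = 6.674×10⁻¹¹ × 1.988×10³⁰ = 1.327×10²⁰ m³/s².
r = 7.311×10⁷ km = 7.311×10¹⁰ m.
Kepler's third law: T = 2π√(r³/μ) = 2π√((7.311×10¹⁰)³ / 1.327×10²⁰).
r³/μ = 2.945×10¹² s², so T = 2π × 1.716×10⁶ = 1.078×10⁷ s.
Converting: 1.078×10⁷ s ÷ 86400 = 124.8 days.

T ≈ 124.8 days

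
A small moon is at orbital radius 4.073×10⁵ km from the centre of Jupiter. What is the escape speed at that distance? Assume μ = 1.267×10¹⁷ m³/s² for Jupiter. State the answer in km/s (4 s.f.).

v_esc ≈ 24.94 km/s

r = 4.073×10⁵ km = 4.073×10⁸ m.
Escape speed v_esc = √(2μ/r) = √(2 × 1.267×10¹⁷ / 4.073×10⁸) = √(6.221×10⁸) = 24940 m/s.
= 24.94 km/s.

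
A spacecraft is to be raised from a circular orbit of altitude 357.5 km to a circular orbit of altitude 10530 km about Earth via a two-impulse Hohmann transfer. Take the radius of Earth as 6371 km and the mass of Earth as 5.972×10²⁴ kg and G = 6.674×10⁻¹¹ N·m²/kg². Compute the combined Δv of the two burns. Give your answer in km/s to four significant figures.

Δv_total ≈ 2.700 km/s

μ = GM = 6.674×10⁻¹¹ × 5.972×10²⁴ = 3.986×10¹⁴ m³/s².
r₁ = 6371 + 357.5 = 6728.5 km = 6.7285×10⁶ m.
r₂ = 6371 + 10530 = 16901 km = 1.6901×10⁷ m.
Transfer ellipse a_t = (r₁ + r₂)/2 = 1.181×10⁷ m.
At r₁: circular v_c1 = √(μ/r₁) = 7697 m/s; transfer-perigee v_p = √[μ(2/r₁ − 1/a_t)] = 9205 m/s.
Δv₁ = v_p − v_c1 = 1509 m/s.
At r₂: circular v_c2 = √(μ/r₂) = 4856 m/s; transfer-apogee v_a = √[μ(2/r₂ − 1/a_t)] = 3665 m/s.
Δv₂ = v_c2 − v_a = 1191 m/s.
Total Δv = Δv₁ + Δv₂ = 2700 m/s = 2.700 km/s.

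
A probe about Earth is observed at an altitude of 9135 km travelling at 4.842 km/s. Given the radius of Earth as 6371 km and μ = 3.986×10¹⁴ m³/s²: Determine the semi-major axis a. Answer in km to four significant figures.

r = 6371 + 9135 = 15506 km = 1.551×10⁷ m.
Vis-viva rearranged: 1/a = 2/r − v²/μ = 1.290×10⁻⁷ − 5.882×10⁻⁸ = 7.016×10⁻⁸ m⁻¹.
a = 1.425×10⁷ m = 14252 km.

a ≈ 14250 km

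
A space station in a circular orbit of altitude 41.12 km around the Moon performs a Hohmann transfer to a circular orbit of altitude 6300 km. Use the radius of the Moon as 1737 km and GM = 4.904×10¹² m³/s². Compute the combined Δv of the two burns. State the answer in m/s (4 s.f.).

r₁ = 1737 + 41.12 = 1778.1 km = 1.7781×10⁶ m.
r₂ = 1737 + 6300 = 8037.0 km = 8.0370×10⁶ m.
Transfer ellipse a_t = (r₁ + r₂)/2 = 4.908×10⁶ m.
At r₁: circular v_c1 = √(μ/r₁) = 1661 m/s; transfer-perilune v_p = √[μ(2/r₁ − 1/a_t)] = 2125 m/s.
Δv₁ = v_p − v_c1 = 464.5 m/s.
At r₂: circular v_c2 = √(μ/r₂) = 781.1 m/s; transfer-apolune v_a = √[μ(2/r₂ − 1/a_t)] = 470.2 m/s.
Δv₂ = v_c2 − v_a = 310.9 m/s.
Total Δv = Δv₁ + Δv₂ = 775.5 m/s.

Δv_total ≈ 775.5 m/s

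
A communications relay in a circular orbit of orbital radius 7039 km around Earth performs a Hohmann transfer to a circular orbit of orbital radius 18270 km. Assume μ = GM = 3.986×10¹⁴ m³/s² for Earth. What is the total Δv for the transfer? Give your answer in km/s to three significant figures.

Δv_total ≈ 2.70 km/s

r₁ = 7039 km = 7.039×10⁶ m.
r₂ = 18270 km = 1.827×10⁷ m.
Transfer ellipse a_t = (r₁ + r₂)/2 = 1.265×10⁷ m.
At r₁: circular v_c1 = √(μ/r₁) = 7525 m/s; transfer-perigee v_p = √[μ(2/r₁ − 1/a_t)] = 9042 m/s.
Δv₁ = v_p − v_c1 = 1517 m/s.
At r₂: circular v_c2 = √(μ/r₂) = 4671 m/s; transfer-apogee v_a = √[μ(2/r₂ − 1/a_t)] = 3484 m/s.
Δv₂ = v_c2 − v_a = 1187 m/s.
Total Δv = Δv₁ + Δv₂ = 2704 m/s = 2.704 km/s.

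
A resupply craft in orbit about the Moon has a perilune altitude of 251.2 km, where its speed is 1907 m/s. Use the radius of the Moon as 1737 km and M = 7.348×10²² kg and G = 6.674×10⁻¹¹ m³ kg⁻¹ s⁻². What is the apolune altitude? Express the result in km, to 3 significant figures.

apolune altitude ≈ 3840 km

μ = GM = 6.674×10⁻¹¹ × 7.348×10²² = 4.904×10¹² m³/s².
r_p = 1737 + 251.2 = 1988.2 km = 1.988×10⁶ m.
Specific energy ε = v²/2 − μ/r = -6.483×10⁵ J/kg, so a = −μ/(2ε) = 3.782×10⁶ m.
The apsides satisfy r_p + r_a = 2a, so the apolune radius is 2a − r_p = 5.577×10⁶ m = 5576.8 km.
Apolune altitude = 5576.8 − 1737 = 3839.8 km.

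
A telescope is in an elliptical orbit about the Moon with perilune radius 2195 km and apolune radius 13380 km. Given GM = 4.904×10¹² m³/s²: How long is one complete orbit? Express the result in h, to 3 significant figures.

T ≈ 17.1 h

Semi-major axis a = (r_p + r_a)/2 = (2195.0 + 13380)/2 = 7787.5 km = 7.788×10⁶ m.
By Kepler's third law T = 2π√(a³/μ) = 2π × 9.813×10³ = 6.166×10⁴ s.
= 17.13 h.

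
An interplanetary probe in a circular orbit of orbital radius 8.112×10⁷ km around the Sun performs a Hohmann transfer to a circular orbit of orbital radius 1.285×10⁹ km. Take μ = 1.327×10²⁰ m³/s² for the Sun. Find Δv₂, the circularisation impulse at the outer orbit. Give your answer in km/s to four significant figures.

Δv ≈ 6.660 km/s

r₁ = 8.112×10⁷ km = 8.112×10¹⁰ m.
r₂ = 1.285×10⁹ km = 1.285×10¹² m.
Transfer ellipse a_t = (r₁ + r₂)/2 = 6.831×10¹¹ m.
At r₁: circular v_c1 = √(μ/r₁) = 40450 m/s; transfer-perihelion v_p = √[μ(2/r₁ − 1/a_t)] = 55470 m/s.
At r₂: circular v_c2 = √(μ/r₂) = 10160 m/s; transfer-aphelion v_a = √[μ(2/r₂ − 1/a_t)] = 3502 m/s.
Δv₂ = v_c2 − v_a = 6660 m/s.
= 6.660 km/s.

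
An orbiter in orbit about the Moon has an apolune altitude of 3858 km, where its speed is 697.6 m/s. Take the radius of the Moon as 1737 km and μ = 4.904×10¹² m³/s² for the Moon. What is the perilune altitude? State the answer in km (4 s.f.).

perilune altitude ≈ 413.1 km

r_a = 1737 + 3858 = 5595.0 km = 5.595×10⁶ m.
Specific energy ε = v²/2 − μ/r = -6.332×10⁵ J/kg, so a = −μ/(2ε) = 3.873×10⁶ m.
The apsides satisfy r_p + r_a = 2a, so the perilune radius is 2a − r_a = 2.150×10⁶ m = 2150.1 km.
Perilune altitude = 2150.1 − 1737 = 413.11 km.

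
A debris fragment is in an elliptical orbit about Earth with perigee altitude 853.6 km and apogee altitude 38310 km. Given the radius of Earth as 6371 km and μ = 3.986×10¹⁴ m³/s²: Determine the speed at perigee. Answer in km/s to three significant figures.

v ≈ 9.75 km/s

r_p = 6371 + 853.6 = 7224.6 km = 7.2246×10⁶ m.
r_a = 6371 + 38310 = 44681 km = 4.4681×10⁷ m.
Semi-major axis a = (r_p + r_a)/2 = 25953 km = 2.595×10⁷ m.
Vis-viva: v² = μ(2/r − 1/a) = 3.986×10¹⁴ × (2.768×10⁻⁷ − 3.853×10⁻⁸) = 9.499×10⁷ m²/s².
v = 9746 m/s = 9.746 km/s.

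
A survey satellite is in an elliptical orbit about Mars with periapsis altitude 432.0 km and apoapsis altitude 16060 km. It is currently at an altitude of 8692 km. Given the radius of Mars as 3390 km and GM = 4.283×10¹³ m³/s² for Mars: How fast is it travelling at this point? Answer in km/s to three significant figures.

v ≈ 1.85 km/s

r_p = 3390 + 432.0 = 3822.0 km = 3.8220×10⁶ m.
r_a = 3390 + 16060 = 19450 km = 1.9450×10⁷ m.
r = 3390 + 8692 = 12082 km = 1.208×10⁷ m.
Semi-major axis a = (r_p + r_a)/2 = 11636 km = 1.164×10⁷ m.
Vis-viva: v² = μ(2/r − 1/a) = 4.283×10¹³ × (1.655×10⁻⁷ − 8.594×10⁻⁸) = 3.409×10⁶ m²/s².
v = 1846 m/s = 1.846 km/s.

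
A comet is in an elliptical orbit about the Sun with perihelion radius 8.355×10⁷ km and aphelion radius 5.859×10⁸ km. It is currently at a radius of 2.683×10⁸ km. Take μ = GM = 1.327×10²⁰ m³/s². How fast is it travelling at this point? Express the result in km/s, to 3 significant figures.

v ≈ 24.3 km/s

Semi-major axis a = (r_p + r_a)/2 = 3.3472×10⁸ km = 3.347×10¹¹ m.
Vis-viva: v² = μ(2/r − 1/a) = 1.327×10²⁰ × (7.454×10⁻¹² − 2.988×10⁻¹²) = 5.927×10⁸ m²/s².
v = 24350 m/s = 24.35 km/s.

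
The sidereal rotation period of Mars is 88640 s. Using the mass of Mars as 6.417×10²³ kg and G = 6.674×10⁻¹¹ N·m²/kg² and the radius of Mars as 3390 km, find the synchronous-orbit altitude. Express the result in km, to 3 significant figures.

μ = GM = 6.674×10⁻¹¹ × 6.417×10²³ = 4.283×10¹³ m³/s².
A synchronous orbit has period T, so by Kepler's third law a = (μT²/4π²)^(1/3).
μT²/4π² = 4.283×10¹³ × (8.864×10⁴)² / 39.48 = 8.524×10²¹ m³.
a = 2.043×10⁷ m = 20427 km.
Altitude h = a − R = 20427 − 3390 = 17037 km.

h_sync ≈ 17000 km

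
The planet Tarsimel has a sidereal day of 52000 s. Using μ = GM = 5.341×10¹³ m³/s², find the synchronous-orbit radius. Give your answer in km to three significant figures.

r_sync ≈ 15400 km

A synchronous orbit has period T, so by Kepler's third law a = (μT²/4π²)^(1/3).
μT²/4π² = 5.341×10¹³ × (5.200×10⁴)² / 39.48 = 3.658×10²¹ m³.
a = 1.541×10⁷ m = 15408 km.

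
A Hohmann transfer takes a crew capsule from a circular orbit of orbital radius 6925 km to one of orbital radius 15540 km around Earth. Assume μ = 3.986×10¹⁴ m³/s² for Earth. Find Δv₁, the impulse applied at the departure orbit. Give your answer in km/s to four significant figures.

r₁ = 6925 km = 6.925×10⁶ m.
r₂ = 15540 km = 1.554×10⁷ m.
Transfer ellipse a_t = (r₁ + r₂)/2 = 1.123×10⁷ m.
At r₁: circular v_c1 = √(μ/r₁) = 7587 m/s; transfer-perigee v_p = √[μ(2/r₁ − 1/a_t)] = 8924 m/s.
Δv₁ = v_p − v_c1 = 1337 m/s.
= 1.337 km/s.

Δv ≈ 1.337 km/s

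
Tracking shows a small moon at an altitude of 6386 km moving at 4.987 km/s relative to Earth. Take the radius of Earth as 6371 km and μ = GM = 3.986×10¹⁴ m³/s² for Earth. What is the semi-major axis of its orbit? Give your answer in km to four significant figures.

r = 6371 + 6386 = 12757 km = 1.276×10⁷ m.
Vis-viva rearranged: 1/a = 2/r − v²/μ = 1.568×10⁻⁷ − 6.239×10⁻⁸ = 9.438×10⁻⁸ m⁻¹.
a = 1.060×10⁷ m = 10595 km.

a ≈ 10600 km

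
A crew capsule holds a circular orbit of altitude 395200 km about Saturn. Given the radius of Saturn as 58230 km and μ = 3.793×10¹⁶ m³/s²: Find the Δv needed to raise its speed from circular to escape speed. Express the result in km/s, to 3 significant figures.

Δv ≈ 3.79 km/s

r = 58230 + 395200 = 453430 km = 4.5343×10⁸ m.
Circular speed v_c = √(μ/r) = 9146 m/s.
Escape speed v_esc = √(2μ/r) = √2 × v_c = 12930 m/s.
Δv = v_esc − v_c = 3788 m/s = 3.788 km/s.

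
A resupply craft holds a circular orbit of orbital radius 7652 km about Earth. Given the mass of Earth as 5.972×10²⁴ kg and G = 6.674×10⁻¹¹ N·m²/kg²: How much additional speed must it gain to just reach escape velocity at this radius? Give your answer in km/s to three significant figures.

μ = GM = 6.674×10⁻¹¹ × 5.972×10²⁴ = 3.986×10¹⁴ m³/s².
r = 7652 km = 7.652×10⁶ m.
Circular speed v_c = √(μ/r) = 7217 m/s.
Escape speed v_esc = √(2μ/r) = √2 × v_c = 10210 m/s.
Δv = v_esc − v_c = 2989 m/s = 2.989 km/s.

Δv ≈ 2.99 km/s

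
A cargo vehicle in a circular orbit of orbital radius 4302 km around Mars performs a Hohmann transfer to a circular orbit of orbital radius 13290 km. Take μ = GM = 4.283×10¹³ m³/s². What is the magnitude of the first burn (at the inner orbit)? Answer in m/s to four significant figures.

r₁ = 4302 km = 4.302×10⁶ m.
r₂ = 13290 km = 1.329×10⁷ m.
Transfer ellipse a_t = (r₁ + r₂)/2 = 8.796×10⁶ m.
At r₁: circular v_c1 = √(μ/r₁) = 3155 m/s; transfer-periapsis v_p = √[μ(2/r₁ − 1/a_t)] = 3878 m/s.
Δv₁ = v_p − v_c1 = 723.2 m/s.

Δv ≈ 723.2 m/s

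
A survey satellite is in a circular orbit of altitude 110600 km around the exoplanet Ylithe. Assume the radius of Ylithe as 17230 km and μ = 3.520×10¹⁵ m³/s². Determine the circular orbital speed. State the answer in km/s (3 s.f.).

r = 17230 + 110600 = 127830 km = 1.2783×10⁸ m.
For a circular orbit v = √(μ/r) = √(3.520×10¹⁵ / 1.278×10⁸) = √(2.754×10⁷) = 5248 m/s.
That is 5.248 km/s.

v ≈ 5.25 km/s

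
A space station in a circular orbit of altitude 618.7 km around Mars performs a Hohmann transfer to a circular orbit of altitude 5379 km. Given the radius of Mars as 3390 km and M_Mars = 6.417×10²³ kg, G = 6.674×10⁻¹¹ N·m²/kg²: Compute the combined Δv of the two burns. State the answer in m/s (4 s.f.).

Δv_total ≈ 1020 m/s

μ = GM = 6.674×10⁻¹¹ × 6.417×10²³ = 4.283×10¹³ m³/s².
r₁ = 3390 + 618.7 = 4008.7 km = 4.0087×10⁶ m.
r₂ = 3390 + 5379 = 8769.0 km = 8.7690×10⁶ m.
Transfer ellipse a_t = (r₁ + r₂)/2 = 6.389×10⁶ m.
At r₁: circular v_c1 = √(μ/r₁) = 3269 m/s; transfer-periapsis v_p = √[μ(2/r₁ − 1/a_t)] = 3829 m/s.
Δv₁ = v_p − v_c1 = 560.7 m/s.
At r₂: circular v_c2 = √(μ/r₂) = 2210 m/s; transfer-apoapsis v_a = √[μ(2/r₂ − 1/a_t)] = 1751 m/s.
Δv₂ = v_c2 − v_a = 459.4 m/s.
Total Δv = Δv₁ + Δv₂ = 1020 m/s.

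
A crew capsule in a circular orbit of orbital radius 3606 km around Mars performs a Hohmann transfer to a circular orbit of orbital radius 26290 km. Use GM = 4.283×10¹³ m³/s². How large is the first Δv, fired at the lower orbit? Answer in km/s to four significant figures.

Δv ≈ 1.124 km/s

r₁ = 3606 km = 3.606×10⁶ m.
r₂ = 26290 km = 2.629×10⁷ m.
Transfer ellipse a_t = (r₁ + r₂)/2 = 1.495×10⁷ m.
At r₁: circular v_c1 = √(μ/r₁) = 3446 m/s; transfer-periapsis v_p = √[μ(2/r₁ − 1/a_t)] = 4571 m/s.
Δv₁ = v_p − v_c1 = 1124 m/s.
= 1.124 km/s.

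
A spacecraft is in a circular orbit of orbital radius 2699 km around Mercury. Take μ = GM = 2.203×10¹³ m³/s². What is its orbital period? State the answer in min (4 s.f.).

T ≈ 98.93 min

r = 2699 km = 2.699×10⁶ m.
Kepler's third law: T = 2π√(r³/μ) = 2π√((2.699×10⁶)³ / 2.203×10¹³).
r³/μ = 8.925×10⁵ s², so T = 2π × 9.447×10² = 5.936×10³ s.
Converting: 5.936×10³ s ÷ 60.00 = 98.93 min.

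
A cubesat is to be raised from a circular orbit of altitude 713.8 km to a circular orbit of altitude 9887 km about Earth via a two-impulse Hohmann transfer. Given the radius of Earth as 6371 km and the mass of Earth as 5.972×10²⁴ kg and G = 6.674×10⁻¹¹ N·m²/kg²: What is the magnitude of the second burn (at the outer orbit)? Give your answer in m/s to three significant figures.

Δv ≈ 1090 m/s

μ = GM = 6.674×10⁻¹¹ × 5.972×10²⁴ = 3.986×10¹⁴ m³/s².
r₁ = 6371 + 713.8 = 7084.8 km = 7.0848×10⁶ m.
r₂ = 6371 + 9887 = 16258 km = 1.6258×10⁷ m.
Transfer ellipse a_t = (r₁ + r₂)/2 = 1.167×10⁷ m.
At r₁: circular v_c1 = √(μ/r₁) = 7500 m/s; transfer-perigee v_p = √[μ(2/r₁ − 1/a_t)] = 8852 m/s.
At r₂: circular v_c2 = √(μ/r₂) = 4951 m/s; transfer-apogee v_a = √[μ(2/r₂ − 1/a_t)] = 3858 m/s.
Δv₂ = v_c2 − v_a = 1094 m/s.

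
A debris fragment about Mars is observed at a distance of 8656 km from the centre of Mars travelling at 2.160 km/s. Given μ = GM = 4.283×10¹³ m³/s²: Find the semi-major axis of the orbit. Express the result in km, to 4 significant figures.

a ≈ 8189 km

r = 8.656×10⁶ m.
Vis-viva rearranged: 1/a = 2/r − v²/μ = 2.311×10⁻⁷ − 1.089×10⁻⁷ = 1.221×10⁻⁷ m⁻¹.
a = 8.189×10⁶ m = 8188.6 km.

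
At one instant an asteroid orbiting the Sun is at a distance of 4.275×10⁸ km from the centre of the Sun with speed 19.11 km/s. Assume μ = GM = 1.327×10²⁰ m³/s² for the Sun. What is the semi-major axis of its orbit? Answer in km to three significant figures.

r = 4.275×10¹¹ m.
Vis-viva rearranged: 1/a = 2/r − v²/μ = 4.678×10⁻¹² − 2.752×10⁻¹² = 1.926×10⁻¹² m⁻¹.
a = 5.191×10¹¹ m = 5.1912×10⁸ km.

a ≈ 5.19×10⁸ km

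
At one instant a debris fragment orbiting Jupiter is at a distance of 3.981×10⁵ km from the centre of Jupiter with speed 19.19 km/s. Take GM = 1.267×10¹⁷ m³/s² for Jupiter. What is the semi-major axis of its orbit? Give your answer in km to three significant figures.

r = 3.981×10⁸ m.
Specific orbital energy ε = v²/2 − μ/r = (19190)²/2 − 1.267×10¹⁷/3.981×10⁸ = -1.341×10⁸ J/kg.
Since ε = −μ/(2a), a = −μ/(2ε) = 4.723×10⁸ m = 4.7229×10⁵ km.

a ≈ 4.72×10⁵ km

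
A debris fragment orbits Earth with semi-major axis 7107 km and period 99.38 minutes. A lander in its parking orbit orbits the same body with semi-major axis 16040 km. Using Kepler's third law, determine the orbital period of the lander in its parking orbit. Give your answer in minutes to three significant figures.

T₂ ≈ 337 minutes

Kepler's third law: T² ∝ a³, so T₂ = T₁ (a₂/a₁)^(3/2).
a₂/a₁ = 2.257, (a₂/a₁)^(3/2) = 3.391.
T₂ = 99.38 × 3.391 = 337.0 minutes.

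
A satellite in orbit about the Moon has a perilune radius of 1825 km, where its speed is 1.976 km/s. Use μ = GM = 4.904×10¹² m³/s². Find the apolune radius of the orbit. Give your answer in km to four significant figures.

apolune radius ≈ 4849 km

r_p = 1.825×10⁶ m.
Specific energy ε = v²/2 − μ/r = -7.348×10⁵ J/kg, so a = −μ/(2ε) = 3.337×10⁶ m.
The apsides satisfy r_p + r_a = 2a, so the apolune radius is 2a − r_p = 4.849×10⁶ m = 4848.6 km.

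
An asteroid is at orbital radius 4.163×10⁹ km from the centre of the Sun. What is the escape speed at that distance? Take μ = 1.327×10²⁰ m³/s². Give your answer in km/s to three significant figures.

v_esc ≈ 7.98 km/s

r = 4.163×10⁹ km = 4.163×10¹² m.
Escape speed v_esc = √(2μ/r) = √(2 × 1.327×10²⁰ / 4.163×10¹²) = √(6.375×10⁷) = 7984 m/s.
= 7.984 km/s.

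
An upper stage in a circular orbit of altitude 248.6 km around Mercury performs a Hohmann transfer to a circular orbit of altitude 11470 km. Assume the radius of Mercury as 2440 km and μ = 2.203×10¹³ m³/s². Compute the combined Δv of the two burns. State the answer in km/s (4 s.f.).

r₁ = 2440 + 248.6 = 2688.6 km = 2.6886×10⁶ m.
r₂ = 2440 + 11470 = 13910 km = 1.3910×10⁷ m.
Transfer ellipse a_t = (r₁ + r₂)/2 = 8.299×10⁶ m.
At r₁: circular v_c1 = √(μ/r₁) = 2862 m/s; transfer-periherm v_p = √[μ(2/r₁ − 1/a_t)] = 3706 m/s.
Δv₁ = v_p − v_c1 = 843.4 m/s.
At r₂: circular v_c2 = √(μ/r₂) = 1258 m/s; transfer-apoherm v_a = √[μ(2/r₂ − 1/a_t)] = 716.3 m/s.
Δv₂ = v_c2 − v_a = 542.2 m/s.
Total Δv = Δv₁ + Δv₂ = 1386 m/s = 1.386 km/s.

Δv_total ≈ 1.386 km/s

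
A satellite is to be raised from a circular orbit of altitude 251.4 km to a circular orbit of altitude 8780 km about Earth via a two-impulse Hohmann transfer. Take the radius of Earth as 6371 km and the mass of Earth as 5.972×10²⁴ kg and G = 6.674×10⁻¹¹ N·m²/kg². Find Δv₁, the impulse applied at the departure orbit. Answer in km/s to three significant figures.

μ = GM = 6.674×10⁻¹¹ × 5.972×10²⁴ = 3.986×10¹⁴ m³/s².
r₁ = 6371 + 251.4 = 6622.4 km = 6.6224×10⁶ m.
r₂ = 6371 + 8780 = 15151 km = 1.5151×10⁷ m.
Transfer ellipse a_t = (r₁ + r₂)/2 = 1.089×10⁷ m.
At r₁: circular v_c1 = √(μ/r₁) = 7758 m/s; transfer-perigee v_p = √[μ(2/r₁ − 1/a_t)] = 9152 m/s.
Δv₁ = v_p − v_c1 = 1394 m/s.
= 1.394 km/s.

Δv ≈ 1.39 km/s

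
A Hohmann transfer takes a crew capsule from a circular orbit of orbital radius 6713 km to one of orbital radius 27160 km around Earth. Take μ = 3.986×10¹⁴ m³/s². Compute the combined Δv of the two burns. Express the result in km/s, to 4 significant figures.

r₁ = 6713 km = 6.713×10⁶ m.
r₂ = 27160 km = 2.716×10⁷ m.
Transfer ellipse a_t = (r₁ + r₂)/2 = 1.694×10⁷ m.
At r₁: circular v_c1 = √(μ/r₁) = 7706 m/s; transfer-perigee v_p = √[μ(2/r₁ − 1/a_t)] = 9758 m/s.
Δv₁ = v_p − v_c1 = 2052 m/s.
At r₂: circular v_c2 = √(μ/r₂) = 3831 m/s; transfer-apogee v_a = √[μ(2/r₂ − 1/a_t)] = 2412 m/s.
Δv₂ = v_c2 − v_a = 1419 m/s.
Total Δv = Δv₁ + Δv₂ = 3471 m/s = 3.471 km/s.

Δv_total ≈ 3.471 km/s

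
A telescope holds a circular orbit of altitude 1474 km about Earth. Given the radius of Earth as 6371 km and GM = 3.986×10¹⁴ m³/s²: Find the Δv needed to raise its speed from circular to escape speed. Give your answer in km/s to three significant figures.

r = 6371 + 1474 = 7845.0 km = 7.8450×10⁶ m.
Circular speed v_c = √(μ/r) = 7128 m/s.
Escape speed v_esc = √(2μ/r) = √2 × v_c = 10080 m/s.
Δv = v_esc − v_c = 2953 m/s = 2.953 km/s.

Δv ≈ 2.95 km/s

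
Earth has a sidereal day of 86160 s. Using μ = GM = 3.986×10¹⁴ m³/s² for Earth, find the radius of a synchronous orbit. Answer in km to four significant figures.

r_sync ≈ 42160 km

A synchronous orbit has period T, so by Kepler's third law a = (μT²/4π²)^(1/3).
μT²/4π² = 3.986×10¹⁴ × (8.616×10⁴)² / 39.48 = 7.495×10²² m³.
a = 4.216×10⁷ m = 42163 km.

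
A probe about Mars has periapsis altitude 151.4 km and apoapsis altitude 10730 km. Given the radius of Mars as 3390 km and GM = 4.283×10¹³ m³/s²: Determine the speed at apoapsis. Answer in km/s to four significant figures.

v ≈ 1.103 km/s

r_p = 3390 + 151.4 = 3541.4 km = 3.5414×10⁶ m.
r_a = 3390 + 10730 = 14120 km = 1.4120×10⁷ m.
Semi-major axis a = (r_p + r_a)/2 = 8830.7 km = 8.831×10⁶ m.
Vis-viva: v² = μ(2/r − 1/a) = 4.283×10¹³ × (1.416×10⁻⁷ − 1.132×10⁻⁷) = 1.216×10⁶ m²/s².
v = 1103 m/s = 1.103 km/s.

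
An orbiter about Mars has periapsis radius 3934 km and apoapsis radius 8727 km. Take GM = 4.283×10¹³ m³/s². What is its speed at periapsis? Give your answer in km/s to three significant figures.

Semi-major axis a = (r_p + r_a)/2 = 6330.5 km = 6.330×10⁶ m.
Vis-viva: v² = μ(2/r − 1/a) = 4.283×10¹³ × (5.084×10⁻⁷ − 1.580×10⁻⁷) = 1.501×10⁷ m²/s².
v = 3874 m/s = 3.874 km/s.

v ≈ 3.87 km/s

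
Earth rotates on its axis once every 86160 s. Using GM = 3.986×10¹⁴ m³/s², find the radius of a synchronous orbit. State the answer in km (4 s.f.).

A synchronous orbit has period T, so by Kepler's third law a = (μT²/4π²)^(1/3).
μT²/4π² = 3.986×10¹⁴ × (8.616×10⁴)² / 39.48 = 7.495×10²² m³.
a = 4.216×10⁷ m = 42163 km.

r_sync ≈ 42160 km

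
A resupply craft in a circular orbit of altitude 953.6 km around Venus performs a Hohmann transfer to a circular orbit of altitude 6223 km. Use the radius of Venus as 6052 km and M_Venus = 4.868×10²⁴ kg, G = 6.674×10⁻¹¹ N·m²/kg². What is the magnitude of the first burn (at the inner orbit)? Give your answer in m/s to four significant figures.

Δv ≈ 874.4 m/s

μ = GM = 6.674×10⁻¹¹ × 4.868×10²⁴ = 3.249×10¹⁴ m³/s².
r₁ = 6052 + 953.6 = 7005.6 km = 7.0056×10⁶ m.
r₂ = 6052 + 6223 = 12275 km = 1.2275×10⁷ m.
Transfer ellipse a_t = (r₁ + r₂)/2 = 9.640×10⁶ m.
At r₁: circular v_c1 = √(μ/r₁) = 6810 m/s; transfer-periapsis v_p = √[μ(2/r₁ − 1/a_t)] = 7684 m/s.
Δv₁ = v_p − v_c1 = 874.4 m/s.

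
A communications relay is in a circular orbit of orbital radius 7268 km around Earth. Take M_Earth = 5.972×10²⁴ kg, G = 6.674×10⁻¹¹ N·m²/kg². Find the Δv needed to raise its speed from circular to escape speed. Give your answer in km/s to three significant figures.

Δv ≈ 3.07 km/s

μ = GM = 6.674×10⁻¹¹ × 5.972×10²⁴ = 3.986×10¹⁴ m³/s².
r = 7268 km = 7.268×10⁶ m.
Circular speed v_c = √(μ/r) = 7405 m/s.
Escape speed v_esc = √(2μ/r) = √2 × v_c = 10470 m/s.
Δv = v_esc − v_c = 3067 m/s = 3.067 km/s.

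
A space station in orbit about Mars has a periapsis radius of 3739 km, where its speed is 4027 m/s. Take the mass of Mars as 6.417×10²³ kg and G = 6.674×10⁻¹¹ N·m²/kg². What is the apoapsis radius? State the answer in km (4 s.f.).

μ = GM = 6.674×10⁻¹¹ × 6.417×10²³ = 4.283×10¹³ m³/s².
r_p = 3.739×10⁶ m.
Specific energy ε = v²/2 − μ/r = -3.346×10⁶ J/kg, so a = −μ/(2ε) = 6.400×10⁶ m.
The apsides satisfy r_p + r_a = 2a, so the apoapsis radius is 2a − r_p = 9.061×10⁶ m = 9061.3 km.

apoapsis radius ≈ 9061 km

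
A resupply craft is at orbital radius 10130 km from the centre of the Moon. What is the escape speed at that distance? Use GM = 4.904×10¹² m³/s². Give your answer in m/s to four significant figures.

v_esc ≈ 984.0 m/s

r = 10130 km = 1.013×10⁷ m.
Escape speed v_esc = √(2μ/r) = √(2 × 4.904×10¹² / 1.013×10⁷) = √(9.682×10⁵) = 984.0 m/s.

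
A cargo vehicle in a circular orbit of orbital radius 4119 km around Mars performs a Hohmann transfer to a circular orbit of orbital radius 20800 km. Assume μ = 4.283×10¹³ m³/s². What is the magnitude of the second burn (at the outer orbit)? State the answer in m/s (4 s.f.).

r₁ = 4119 km = 4.119×10⁶ m.
r₂ = 20800 km = 2.080×10⁷ m.
Transfer ellipse a_t = (r₁ + r₂)/2 = 1.246×10⁷ m.
At r₁: circular v_c1 = √(μ/r₁) = 3225 m/s; transfer-periapsis v_p = √[μ(2/r₁ − 1/a_t)] = 4166 m/s.
At r₂: circular v_c2 = √(μ/r₂) = 1435 m/s; transfer-apoapsis v_a = √[μ(2/r₂ − 1/a_t)] = 825.1 m/s.
Δv₂ = v_c2 − v_a = 609.9 m/s.

Δv ≈ 609.9 m/s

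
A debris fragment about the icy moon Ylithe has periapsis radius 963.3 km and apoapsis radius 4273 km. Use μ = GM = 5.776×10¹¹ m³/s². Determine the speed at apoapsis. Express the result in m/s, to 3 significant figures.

v ≈ 223 m/s

Semi-major axis a = (r_p + r_a)/2 = 2618.2 km = 2.618×10⁶ m.
Vis-viva: v² = μ(2/r − 1/a) = 5.776×10¹¹ × (4.681×10⁻⁷ − 3.819×10⁻⁷) = 4.973×10⁴ m²/s².
v = 223.0 m/s.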